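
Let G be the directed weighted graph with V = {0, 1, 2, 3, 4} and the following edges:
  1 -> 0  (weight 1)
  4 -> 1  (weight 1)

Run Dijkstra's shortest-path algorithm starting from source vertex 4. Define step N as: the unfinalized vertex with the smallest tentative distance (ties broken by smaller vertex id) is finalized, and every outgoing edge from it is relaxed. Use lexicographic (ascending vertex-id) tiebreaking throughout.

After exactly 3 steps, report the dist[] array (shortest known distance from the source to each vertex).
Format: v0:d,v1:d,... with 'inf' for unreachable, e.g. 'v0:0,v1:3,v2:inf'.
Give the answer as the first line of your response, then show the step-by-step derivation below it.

v0:2,v1:1,v2:inf,v3:inf,v4:0

step 1: dist = v0:inf,v1:1,v2:inf,v3:inf,v4:0
step 2: dist = v0:2,v1:1,v2:inf,v3:inf,v4:0
step 3: dist = v0:2,v1:1,v2:inf,v3:inf,v4:0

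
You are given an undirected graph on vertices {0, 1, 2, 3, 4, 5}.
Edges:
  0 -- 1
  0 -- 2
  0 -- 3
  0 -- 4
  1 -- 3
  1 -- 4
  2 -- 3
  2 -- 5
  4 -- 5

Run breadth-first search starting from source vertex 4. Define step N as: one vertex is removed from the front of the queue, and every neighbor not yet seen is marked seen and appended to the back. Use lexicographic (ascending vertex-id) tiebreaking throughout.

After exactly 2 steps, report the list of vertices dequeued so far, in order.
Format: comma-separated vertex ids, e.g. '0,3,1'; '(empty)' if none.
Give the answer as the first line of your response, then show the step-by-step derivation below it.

4,0

step 1: dequeue 4; queue=[0,1,5]; order=4
step 2: dequeue 0; queue=[1,5,2,3]; order=4,0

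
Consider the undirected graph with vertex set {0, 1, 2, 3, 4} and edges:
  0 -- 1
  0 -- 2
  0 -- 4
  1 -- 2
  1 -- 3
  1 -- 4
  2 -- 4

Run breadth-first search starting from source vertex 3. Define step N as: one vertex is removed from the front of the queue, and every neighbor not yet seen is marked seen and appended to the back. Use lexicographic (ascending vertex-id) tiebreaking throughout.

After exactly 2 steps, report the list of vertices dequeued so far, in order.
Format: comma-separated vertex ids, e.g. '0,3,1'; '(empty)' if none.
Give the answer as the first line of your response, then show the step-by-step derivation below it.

3,1

step 1: dequeue 3; queue=[1]; order=3
step 2: dequeue 1; queue=[0,2,4]; order=3,1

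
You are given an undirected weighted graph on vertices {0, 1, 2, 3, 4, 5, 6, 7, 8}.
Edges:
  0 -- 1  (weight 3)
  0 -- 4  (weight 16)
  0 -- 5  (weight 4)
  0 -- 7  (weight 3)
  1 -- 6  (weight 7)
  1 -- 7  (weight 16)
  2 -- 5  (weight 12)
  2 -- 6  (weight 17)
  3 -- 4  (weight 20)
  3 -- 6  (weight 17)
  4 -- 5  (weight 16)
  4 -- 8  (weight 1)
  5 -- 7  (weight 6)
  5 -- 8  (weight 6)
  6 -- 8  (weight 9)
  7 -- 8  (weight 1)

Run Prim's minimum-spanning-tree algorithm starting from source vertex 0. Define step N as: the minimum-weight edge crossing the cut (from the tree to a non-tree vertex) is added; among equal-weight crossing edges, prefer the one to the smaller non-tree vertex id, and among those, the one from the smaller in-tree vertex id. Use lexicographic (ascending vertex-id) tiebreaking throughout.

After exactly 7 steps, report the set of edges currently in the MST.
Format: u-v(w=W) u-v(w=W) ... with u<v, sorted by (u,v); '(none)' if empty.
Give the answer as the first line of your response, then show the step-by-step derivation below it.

0-1(w=3) 0-5(w=4) 0-7(w=3) 1-6(w=7) 2-5(w=12) 4-8(w=1) 7-8(w=1)

step 1: add edge 0-1 (w=3); MST = {0-1(w=3)}
step 2: add edge 0-7 (w=3); MST = {0-1(w=3) 0-7(w=3)}
step 3: add edge 7-8 (w=1); MST = {0-1(w=3) 0-7(w=3) 7-8(w=1)}
step 4: add edge 4-8 (w=1); MST = {0-1(w=3) 0-7(w=3) 4-8(w=1) 7-8(w=1)}
step 5: add edge 0-5 (w=4); MST = {0-1(w=3) 0-5(w=4) 0-7(w=3) 4-8(w=1) 7-8(w=1)}
step 6: add edge 1-6 (w=7); MST = {0-1(w=3) 0-5(w=4) 0-7(w=3) 1-6(w=7) 4-8(w=1) 7-8(w=1)}
step 7: add edge 2-5 (w=12); MST = {0-1(w=3) 0-5(w=4) 0-7(w=3) 1-6(w=7) 2-5(w=12) 4-8(w=1) 7-8(w=1)}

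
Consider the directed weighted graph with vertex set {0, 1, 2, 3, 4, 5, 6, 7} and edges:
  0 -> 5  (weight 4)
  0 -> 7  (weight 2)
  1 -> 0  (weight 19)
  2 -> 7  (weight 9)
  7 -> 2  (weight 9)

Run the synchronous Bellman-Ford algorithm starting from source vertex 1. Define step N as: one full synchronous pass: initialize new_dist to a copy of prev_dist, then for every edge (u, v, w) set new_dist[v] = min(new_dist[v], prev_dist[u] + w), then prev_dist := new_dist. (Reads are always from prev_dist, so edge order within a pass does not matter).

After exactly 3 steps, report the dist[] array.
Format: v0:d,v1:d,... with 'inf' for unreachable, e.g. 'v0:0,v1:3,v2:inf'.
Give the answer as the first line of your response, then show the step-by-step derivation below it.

v0:19,v1:0,v2:30,v3:inf,v4:inf,v5:23,v6:inf,v7:21

step 1: dist = v0:19,v1:0,v2:inf,v3:inf,v4:inf,v5:inf,v6:inf,v7:inf
step 2: dist = v0:19,v1:0,v2:inf,v3:inf,v4:inf,v5:23,v6:inf,v7:21
step 3: dist = v0:19,v1:0,v2:30,v3:inf,v4:inf,v5:23,v6:inf,v7:21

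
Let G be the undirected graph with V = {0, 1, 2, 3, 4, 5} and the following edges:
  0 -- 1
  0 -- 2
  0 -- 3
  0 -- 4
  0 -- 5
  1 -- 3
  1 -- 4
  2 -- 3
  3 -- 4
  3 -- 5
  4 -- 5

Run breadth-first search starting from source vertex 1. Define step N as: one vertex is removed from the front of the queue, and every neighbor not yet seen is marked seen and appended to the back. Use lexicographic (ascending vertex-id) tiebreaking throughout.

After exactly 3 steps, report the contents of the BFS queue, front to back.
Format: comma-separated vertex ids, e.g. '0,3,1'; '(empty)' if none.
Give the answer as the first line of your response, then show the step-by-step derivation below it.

4,2,5

step 1: dequeue 1; queue=[0,3,4]; order=1
step 2: dequeue 0; queue=[3,4,2,5]; order=1,0
step 3: dequeue 3; queue=[4,2,5]; order=1,0,3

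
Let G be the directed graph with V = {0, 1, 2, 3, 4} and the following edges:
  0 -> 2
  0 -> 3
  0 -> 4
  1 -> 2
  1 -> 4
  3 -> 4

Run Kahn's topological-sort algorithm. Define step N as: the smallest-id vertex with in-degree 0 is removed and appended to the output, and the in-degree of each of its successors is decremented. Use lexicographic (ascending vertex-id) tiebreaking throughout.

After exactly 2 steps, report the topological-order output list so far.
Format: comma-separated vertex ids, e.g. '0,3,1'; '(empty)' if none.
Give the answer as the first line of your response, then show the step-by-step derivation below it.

0,1

step 1: output 0; order=[0]; indeg=(0,0,1,0,2)
step 2: output 1; order=[0,1]; indeg=(0,0,0,0,1)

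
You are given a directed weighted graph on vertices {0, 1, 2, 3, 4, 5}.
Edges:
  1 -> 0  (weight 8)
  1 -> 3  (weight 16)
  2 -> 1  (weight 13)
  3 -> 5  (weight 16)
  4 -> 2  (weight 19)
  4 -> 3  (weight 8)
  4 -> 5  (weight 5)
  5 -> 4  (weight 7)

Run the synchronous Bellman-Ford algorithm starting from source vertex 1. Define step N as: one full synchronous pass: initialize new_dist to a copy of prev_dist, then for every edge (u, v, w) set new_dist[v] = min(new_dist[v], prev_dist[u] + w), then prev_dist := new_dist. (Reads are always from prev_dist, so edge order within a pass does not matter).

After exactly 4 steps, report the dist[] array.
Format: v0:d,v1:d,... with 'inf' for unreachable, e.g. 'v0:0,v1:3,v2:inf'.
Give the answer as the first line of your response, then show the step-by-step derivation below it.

v0:8,v1:0,v2:58,v3:16,v4:39,v5:32

step 1: dist = v0:8,v1:0,v2:inf,v3:16,v4:inf,v5:inf
step 2: dist = v0:8,v1:0,v2:inf,v3:16,v4:inf,v5:32
step 3: dist = v0:8,v1:0,v2:inf,v3:16,v4:39,v5:32
step 4: dist = v0:8,v1:0,v2:58,v3:16,v4:39,v5:32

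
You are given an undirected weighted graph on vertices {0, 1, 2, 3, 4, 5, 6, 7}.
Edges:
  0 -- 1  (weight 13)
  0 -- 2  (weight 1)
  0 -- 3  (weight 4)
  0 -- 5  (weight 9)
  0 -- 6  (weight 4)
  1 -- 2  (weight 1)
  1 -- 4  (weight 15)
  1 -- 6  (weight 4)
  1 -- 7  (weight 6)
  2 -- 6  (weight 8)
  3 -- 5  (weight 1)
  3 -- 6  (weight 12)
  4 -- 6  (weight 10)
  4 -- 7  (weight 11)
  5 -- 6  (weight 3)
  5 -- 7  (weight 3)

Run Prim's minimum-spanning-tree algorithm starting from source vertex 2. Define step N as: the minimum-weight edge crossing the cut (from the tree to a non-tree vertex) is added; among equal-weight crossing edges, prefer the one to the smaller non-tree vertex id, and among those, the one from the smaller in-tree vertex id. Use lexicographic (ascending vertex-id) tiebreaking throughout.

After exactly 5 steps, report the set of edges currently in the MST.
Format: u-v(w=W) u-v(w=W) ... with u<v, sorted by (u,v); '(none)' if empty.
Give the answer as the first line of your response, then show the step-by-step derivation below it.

0-2(w=1) 0-3(w=4) 1-2(w=1) 3-5(w=1) 5-6(w=3)

step 1: add edge 0-2 (w=1); MST = {0-2(w=1)}
step 2: add edge 1-2 (w=1); MST = {0-2(w=1) 1-2(w=1)}
step 3: add edge 0-3 (w=4); MST = {0-2(w=1) 0-3(w=4) 1-2(w=1)}
step 4: add edge 3-5 (w=1); MST = {0-2(w=1) 0-3(w=4) 1-2(w=1) 3-5(w=1)}
step 5: add edge 5-6 (w=3); MST = {0-2(w=1) 0-3(w=4) 1-2(w=1) 3-5(w=1) 5-6(w=3)}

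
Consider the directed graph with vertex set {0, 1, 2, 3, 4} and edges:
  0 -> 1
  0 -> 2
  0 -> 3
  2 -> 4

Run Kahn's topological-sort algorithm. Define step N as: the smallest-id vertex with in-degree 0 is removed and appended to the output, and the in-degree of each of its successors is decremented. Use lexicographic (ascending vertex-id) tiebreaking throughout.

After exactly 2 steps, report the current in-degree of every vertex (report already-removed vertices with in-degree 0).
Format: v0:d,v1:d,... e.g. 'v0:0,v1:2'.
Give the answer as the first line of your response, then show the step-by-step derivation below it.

v0:0,v1:0,v2:0,v3:0,v4:1

step 1: output 0; order=[0]; indeg=(0,0,0,0,1)
step 2: output 1; order=[0,1]; indeg=(0,0,0,0,1)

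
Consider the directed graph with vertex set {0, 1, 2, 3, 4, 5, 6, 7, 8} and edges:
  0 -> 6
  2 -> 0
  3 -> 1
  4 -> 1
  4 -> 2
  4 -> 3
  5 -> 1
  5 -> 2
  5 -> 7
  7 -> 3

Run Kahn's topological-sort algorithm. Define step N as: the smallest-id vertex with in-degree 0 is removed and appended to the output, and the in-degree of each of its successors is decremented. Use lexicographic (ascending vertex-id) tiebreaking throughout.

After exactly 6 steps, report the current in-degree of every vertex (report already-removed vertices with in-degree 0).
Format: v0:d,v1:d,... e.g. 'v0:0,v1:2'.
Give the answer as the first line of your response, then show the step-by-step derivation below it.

v0:0,v1:1,v2:0,v3:0,v4:0,v5:0,v6:0,v7:0,v8:0

step 1: output 4; order=[4]; indeg=(1,2,1,1,0,0,1,1,0)
step 2: output 5; order=[4,5]; indeg=(1,1,0,1,0,0,1,0,0)
step 3: output 2; order=[4,5,2]; indeg=(0,1,0,1,0,0,1,0,0)
step 4: output 0; order=[4,5,2,0]; indeg=(0,1,0,1,0,0,0,0,0)
step 5: output 6; order=[4,5,2,0,6]; indeg=(0,1,0,1,0,0,0,0,0)
step 6: output 7; order=[4,5,2,0,6,7]; indeg=(0,1,0,0,0,0,0,0,0)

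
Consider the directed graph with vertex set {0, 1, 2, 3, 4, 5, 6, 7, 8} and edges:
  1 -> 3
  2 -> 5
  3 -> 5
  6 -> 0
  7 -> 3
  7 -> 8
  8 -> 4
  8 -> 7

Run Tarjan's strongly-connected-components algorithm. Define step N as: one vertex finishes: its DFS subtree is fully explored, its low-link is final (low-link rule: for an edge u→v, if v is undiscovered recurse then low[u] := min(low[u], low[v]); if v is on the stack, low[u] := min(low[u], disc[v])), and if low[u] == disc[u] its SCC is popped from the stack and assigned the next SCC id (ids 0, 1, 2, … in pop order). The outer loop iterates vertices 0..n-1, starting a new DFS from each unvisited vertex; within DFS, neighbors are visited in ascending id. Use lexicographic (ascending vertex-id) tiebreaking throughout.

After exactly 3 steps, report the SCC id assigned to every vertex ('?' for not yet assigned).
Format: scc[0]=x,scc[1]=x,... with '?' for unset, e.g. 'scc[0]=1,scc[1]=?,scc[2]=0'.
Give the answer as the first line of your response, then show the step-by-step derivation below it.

scc[0]=0,scc[1]=?,scc[2]=?,scc[3]=2,scc[4]=?,scc[5]=1,scc[6]=?,scc[7]=?,scc[8]=?

step 1: low=(low[0]=0,low[1]=?,low[2]=?,low[3]=?,low[4]=?,low[5]=?,low[6]=?,low[7]=?,low[8]=?); scc=(scc[0]=0,scc[1]=?,scc[2]=?,scc[3]=?,scc[4]=?,scc[5]=?,scc[6]=?,scc[7]=?,scc[8]=?)
step 2: low=(low[0]=0,low[1]=1,low[2]=?,low[3]=2,low[4]=?,low[5]=3,low[6]=?,low[7]=?,low[8]=?); scc=(scc[0]=0,scc[1]=?,scc[2]=?,scc[3]=?,scc[4]=?,scc[5]=1,scc[6]=?,scc[7]=?,scc[8]=?)
step 3: low=(low[0]=0,low[1]=1,low[2]=?,low[3]=2,low[4]=?,low[5]=3,low[6]=?,low[7]=?,low[8]=?); scc=(scc[0]=0,scc[1]=?,scc[2]=?,scc[3]=2,scc[4]=?,scc[5]=1,scc[6]=?,scc[7]=?,scc[8]=?)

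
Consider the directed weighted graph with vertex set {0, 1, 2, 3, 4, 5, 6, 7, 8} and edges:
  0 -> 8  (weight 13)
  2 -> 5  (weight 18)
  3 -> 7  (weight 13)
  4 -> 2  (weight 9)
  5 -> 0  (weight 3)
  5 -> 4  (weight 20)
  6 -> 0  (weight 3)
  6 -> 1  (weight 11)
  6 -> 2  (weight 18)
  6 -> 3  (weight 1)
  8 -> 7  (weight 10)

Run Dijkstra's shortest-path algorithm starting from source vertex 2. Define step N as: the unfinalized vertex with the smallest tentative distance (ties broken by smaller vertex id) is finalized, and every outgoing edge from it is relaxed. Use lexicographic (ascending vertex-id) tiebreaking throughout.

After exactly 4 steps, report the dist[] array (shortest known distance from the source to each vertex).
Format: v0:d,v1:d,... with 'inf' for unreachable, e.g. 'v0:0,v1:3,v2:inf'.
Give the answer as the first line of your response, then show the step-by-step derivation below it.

v0:21,v1:inf,v2:0,v3:inf,v4:38,v5:18,v6:inf,v7:44,v8:34

step 1: dist = v0:inf,v1:inf,v2:0,v3:inf,v4:inf,v5:18,v6:inf,v7:inf,v8:inf
step 2: dist = v0:21,v1:inf,v2:0,v3:inf,v4:38,v5:18,v6:inf,v7:inf,v8:inf
step 3: dist = v0:21,v1:inf,v2:0,v3:inf,v4:38,v5:18,v6:inf,v7:inf,v8:34
step 4: dist = v0:21,v1:inf,v2:0,v3:inf,v4:38,v5:18,v6:inf,v7:44,v8:34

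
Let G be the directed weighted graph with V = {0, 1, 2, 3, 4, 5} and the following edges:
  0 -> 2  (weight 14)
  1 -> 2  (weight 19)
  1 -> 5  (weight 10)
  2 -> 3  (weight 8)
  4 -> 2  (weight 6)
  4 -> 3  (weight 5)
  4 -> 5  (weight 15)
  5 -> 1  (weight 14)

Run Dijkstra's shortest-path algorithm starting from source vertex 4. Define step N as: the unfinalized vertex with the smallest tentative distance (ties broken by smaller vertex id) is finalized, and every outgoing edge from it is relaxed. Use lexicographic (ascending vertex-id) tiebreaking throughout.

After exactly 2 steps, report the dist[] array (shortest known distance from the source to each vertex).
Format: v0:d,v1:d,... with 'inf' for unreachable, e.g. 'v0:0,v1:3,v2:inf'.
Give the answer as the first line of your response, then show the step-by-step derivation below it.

v0:inf,v1:inf,v2:6,v3:5,v4:0,v5:15

step 1: dist = v0:inf,v1:inf,v2:6,v3:5,v4:0,v5:15
step 2: dist = v0:inf,v1:inf,v2:6,v3:5,v4:0,v5:15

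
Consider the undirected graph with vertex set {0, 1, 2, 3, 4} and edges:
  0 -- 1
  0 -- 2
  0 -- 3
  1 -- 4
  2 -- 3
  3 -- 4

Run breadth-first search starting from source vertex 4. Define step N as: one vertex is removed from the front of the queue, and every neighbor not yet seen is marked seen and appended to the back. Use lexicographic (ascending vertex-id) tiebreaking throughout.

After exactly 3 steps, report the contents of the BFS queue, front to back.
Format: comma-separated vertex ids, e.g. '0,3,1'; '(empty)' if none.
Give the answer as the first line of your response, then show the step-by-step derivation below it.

0,2

step 1: dequeue 4; queue=[1,3]; order=4
step 2: dequeue 1; queue=[3,0]; order=4,1
step 3: dequeue 3; queue=[0,2]; order=4,1,3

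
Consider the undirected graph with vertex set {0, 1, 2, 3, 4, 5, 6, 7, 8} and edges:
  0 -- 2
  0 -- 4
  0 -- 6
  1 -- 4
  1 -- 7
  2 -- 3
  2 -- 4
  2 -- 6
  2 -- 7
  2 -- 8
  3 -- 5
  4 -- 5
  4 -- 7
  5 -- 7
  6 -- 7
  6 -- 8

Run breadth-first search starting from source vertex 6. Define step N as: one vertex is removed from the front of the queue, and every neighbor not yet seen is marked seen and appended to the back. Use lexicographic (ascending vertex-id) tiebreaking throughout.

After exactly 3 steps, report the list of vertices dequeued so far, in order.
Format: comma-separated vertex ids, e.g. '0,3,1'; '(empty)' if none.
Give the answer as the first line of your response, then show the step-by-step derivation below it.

6,0,2

step 1: dequeue 6; queue=[0,2,7,8]; order=6
step 2: dequeue 0; queue=[2,7,8,4]; order=6,0
step 3: dequeue 2; queue=[7,8,4,3]; order=6,0,2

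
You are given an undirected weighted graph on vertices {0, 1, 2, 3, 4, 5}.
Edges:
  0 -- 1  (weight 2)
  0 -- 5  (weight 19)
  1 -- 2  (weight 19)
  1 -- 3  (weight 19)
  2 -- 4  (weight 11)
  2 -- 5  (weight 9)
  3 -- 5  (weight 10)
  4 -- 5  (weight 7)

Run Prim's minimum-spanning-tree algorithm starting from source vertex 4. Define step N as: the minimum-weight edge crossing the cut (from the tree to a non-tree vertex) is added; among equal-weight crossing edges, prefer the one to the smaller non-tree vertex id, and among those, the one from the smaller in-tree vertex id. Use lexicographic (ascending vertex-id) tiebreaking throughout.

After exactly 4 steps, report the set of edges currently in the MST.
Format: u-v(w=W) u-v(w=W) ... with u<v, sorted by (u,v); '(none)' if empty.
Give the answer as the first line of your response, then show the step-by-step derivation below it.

0-5(w=19) 2-5(w=9) 3-5(w=10) 4-5(w=7)

step 1: add edge 4-5 (w=7); MST = {4-5(w=7)}
step 2: add edge 2-5 (w=9); MST = {2-5(w=9) 4-5(w=7)}
step 3: add edge 3-5 (w=10); MST = {2-5(w=9) 3-5(w=10) 4-5(w=7)}
step 4: add edge 0-5 (w=19); MST = {0-5(w=19) 2-5(w=9) 3-5(w=10) 4-5(w=7)}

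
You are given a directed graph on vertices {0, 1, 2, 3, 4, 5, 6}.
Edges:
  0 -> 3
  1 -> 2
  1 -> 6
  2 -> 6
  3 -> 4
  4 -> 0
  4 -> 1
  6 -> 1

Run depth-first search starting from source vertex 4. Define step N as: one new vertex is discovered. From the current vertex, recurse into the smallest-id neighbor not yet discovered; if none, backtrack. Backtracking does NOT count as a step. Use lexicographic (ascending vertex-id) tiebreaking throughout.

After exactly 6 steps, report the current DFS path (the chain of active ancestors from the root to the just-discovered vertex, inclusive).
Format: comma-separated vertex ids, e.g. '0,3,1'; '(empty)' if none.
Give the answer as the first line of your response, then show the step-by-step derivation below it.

4,1,2,6

step 1: discover 4; path=4; order=4
step 2: discover 0; path=4>0; order=4,0
step 3: discover 3; path=4>0>3; order=4,0,3
step 4: discover 1; path=4>1; order=4,0,3,1
step 5: discover 2; path=4>1>2; order=4,0,3,1,2
step 6: discover 6; path=4>1>2>6; order=4,0,3,1,2,6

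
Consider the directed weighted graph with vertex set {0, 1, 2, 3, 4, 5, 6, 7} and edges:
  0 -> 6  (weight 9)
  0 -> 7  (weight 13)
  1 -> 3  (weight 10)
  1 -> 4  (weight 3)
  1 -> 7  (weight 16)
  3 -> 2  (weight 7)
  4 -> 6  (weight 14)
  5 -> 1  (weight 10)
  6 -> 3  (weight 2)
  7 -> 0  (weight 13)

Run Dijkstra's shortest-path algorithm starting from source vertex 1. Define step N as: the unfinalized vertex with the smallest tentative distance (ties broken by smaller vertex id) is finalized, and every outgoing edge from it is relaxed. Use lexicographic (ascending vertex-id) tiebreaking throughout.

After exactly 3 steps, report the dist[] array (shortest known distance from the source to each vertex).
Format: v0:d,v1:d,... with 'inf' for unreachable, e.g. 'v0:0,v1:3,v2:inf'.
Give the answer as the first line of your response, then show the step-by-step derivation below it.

v0:inf,v1:0,v2:17,v3:10,v4:3,v5:inf,v6:17,v7:16

step 1: dist = v0:inf,v1:0,v2:inf,v3:10,v4:3,v5:inf,v6:inf,v7:16
step 2: dist = v0:inf,v1:0,v2:inf,v3:10,v4:3,v5:inf,v6:17,v7:16
step 3: dist = v0:inf,v1:0,v2:17,v3:10,v4:3,v5:inf,v6:17,v7:16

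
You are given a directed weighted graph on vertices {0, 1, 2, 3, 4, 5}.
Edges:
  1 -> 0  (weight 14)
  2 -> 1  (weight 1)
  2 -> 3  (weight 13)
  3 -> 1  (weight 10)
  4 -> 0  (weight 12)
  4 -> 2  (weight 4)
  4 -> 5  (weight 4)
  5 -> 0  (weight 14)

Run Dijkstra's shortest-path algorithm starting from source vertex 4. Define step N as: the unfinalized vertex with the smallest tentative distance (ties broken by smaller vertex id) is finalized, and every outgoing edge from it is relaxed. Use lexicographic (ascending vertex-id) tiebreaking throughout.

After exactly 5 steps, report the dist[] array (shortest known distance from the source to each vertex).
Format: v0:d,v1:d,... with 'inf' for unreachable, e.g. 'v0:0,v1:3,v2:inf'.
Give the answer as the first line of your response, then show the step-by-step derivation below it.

v0:12,v1:5,v2:4,v3:17,v4:0,v5:4

step 1: dist = v0:12,v1:inf,v2:4,v3:inf,v4:0,v5:4
step 2: dist = v0:12,v1:5,v2:4,v3:17,v4:0,v5:4
step 3: dist = v0:12,v1:5,v2:4,v3:17,v4:0,v5:4
step 4: dist = v0:12,v1:5,v2:4,v3:17,v4:0,v5:4
step 5: dist = v0:12,v1:5,v2:4,v3:17,v4:0,v5:4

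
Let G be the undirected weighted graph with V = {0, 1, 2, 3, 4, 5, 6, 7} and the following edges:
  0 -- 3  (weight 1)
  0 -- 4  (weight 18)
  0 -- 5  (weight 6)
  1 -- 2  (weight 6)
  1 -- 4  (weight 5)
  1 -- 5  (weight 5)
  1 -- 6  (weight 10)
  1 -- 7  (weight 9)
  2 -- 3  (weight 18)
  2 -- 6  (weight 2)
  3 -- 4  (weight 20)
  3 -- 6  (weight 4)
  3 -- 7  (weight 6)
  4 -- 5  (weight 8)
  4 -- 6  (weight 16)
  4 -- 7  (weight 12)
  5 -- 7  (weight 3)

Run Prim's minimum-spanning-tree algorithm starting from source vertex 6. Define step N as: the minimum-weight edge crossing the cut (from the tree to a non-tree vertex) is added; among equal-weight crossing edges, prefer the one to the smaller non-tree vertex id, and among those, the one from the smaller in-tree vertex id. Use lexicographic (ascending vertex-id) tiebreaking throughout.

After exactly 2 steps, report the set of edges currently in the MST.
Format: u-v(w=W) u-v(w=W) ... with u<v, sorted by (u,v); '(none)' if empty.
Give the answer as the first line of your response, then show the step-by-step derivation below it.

2-6(w=2) 3-6(w=4)

step 1: add edge 2-6 (w=2); MST = {2-6(w=2)}
step 2: add edge 3-6 (w=4); MST = {2-6(w=2) 3-6(w=4)}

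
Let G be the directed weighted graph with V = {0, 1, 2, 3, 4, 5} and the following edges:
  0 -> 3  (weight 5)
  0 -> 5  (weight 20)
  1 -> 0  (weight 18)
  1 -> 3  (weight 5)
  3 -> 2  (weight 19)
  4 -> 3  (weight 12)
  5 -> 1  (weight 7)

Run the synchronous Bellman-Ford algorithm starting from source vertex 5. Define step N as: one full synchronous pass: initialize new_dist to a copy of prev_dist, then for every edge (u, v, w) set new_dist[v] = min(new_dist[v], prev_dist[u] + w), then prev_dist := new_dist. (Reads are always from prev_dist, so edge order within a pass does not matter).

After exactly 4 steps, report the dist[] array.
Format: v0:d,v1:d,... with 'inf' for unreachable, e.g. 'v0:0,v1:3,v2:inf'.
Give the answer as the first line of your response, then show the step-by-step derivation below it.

v0:25,v1:7,v2:31,v3:12,v4:inf,v5:0

step 1: dist = v0:inf,v1:7,v2:inf,v3:inf,v4:inf,v5:0
step 2: dist = v0:25,v1:7,v2:inf,v3:12,v4:inf,v5:0
step 3: dist = v0:25,v1:7,v2:31,v3:12,v4:inf,v5:0
step 4: dist = v0:25,v1:7,v2:31,v3:12,v4:inf,v5:0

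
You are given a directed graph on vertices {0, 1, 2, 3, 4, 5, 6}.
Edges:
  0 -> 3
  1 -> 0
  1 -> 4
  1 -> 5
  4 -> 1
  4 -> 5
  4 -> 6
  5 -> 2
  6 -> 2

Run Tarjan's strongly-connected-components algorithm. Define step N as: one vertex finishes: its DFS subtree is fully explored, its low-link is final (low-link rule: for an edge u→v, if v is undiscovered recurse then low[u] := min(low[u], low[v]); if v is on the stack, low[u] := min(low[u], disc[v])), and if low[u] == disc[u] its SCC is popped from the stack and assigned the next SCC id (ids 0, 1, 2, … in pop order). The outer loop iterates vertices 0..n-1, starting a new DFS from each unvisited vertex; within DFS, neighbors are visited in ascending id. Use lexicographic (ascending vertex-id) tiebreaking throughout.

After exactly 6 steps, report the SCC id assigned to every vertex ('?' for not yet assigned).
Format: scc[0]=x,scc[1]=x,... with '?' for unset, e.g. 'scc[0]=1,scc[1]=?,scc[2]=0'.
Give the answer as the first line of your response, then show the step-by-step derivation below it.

scc[0]=1,scc[1]=?,scc[2]=2,scc[3]=0,scc[4]=?,scc[5]=3,scc[6]=4

step 1: low=(low[0]=0,low[1]=?,low[2]=?,low[3]=1,low[4]=?,low[5]=?,low[6]=?); scc=(scc[0]=?,scc[1]=?,scc[2]=?,scc[3]=0,scc[4]=?,scc[5]=?,scc[6]=?)
step 2: low=(low[0]=0,low[1]=?,low[2]=?,low[3]=1,low[4]=?,low[5]=?,low[6]=?); scc=(scc[0]=1,scc[1]=?,scc[2]=?,scc[3]=0,scc[4]=?,scc[5]=?,scc[6]=?)
step 3: low=(low[0]=0,low[1]=2,low[2]=5,low[3]=1,low[4]=2,low[5]=4,low[6]=?); scc=(scc[0]=1,scc[1]=?,scc[2]=2,scc[3]=0,scc[4]=?,scc[5]=?,scc[6]=?)
step 4: low=(low[0]=0,low[1]=2,low[2]=5,low[3]=1,low[4]=2,low[5]=4,low[6]=?); scc=(scc[0]=1,scc[1]=?,scc[2]=2,scc[3]=0,scc[4]=?,scc[5]=3,scc[6]=?)
step 5: low=(low[0]=0,low[1]=2,low[2]=5,low[3]=1,low[4]=2,low[5]=4,low[6]=6); scc=(scc[0]=1,scc[1]=?,scc[2]=2,scc[3]=0,scc[4]=?,scc[5]=3,scc[6]=4)
step 6: low=(low[0]=0,low[1]=2,low[2]=5,low[3]=1,low[4]=2,low[5]=4,low[6]=6); scc=(scc[0]=1,scc[1]=?,scc[2]=2,scc[3]=0,scc[4]=?,scc[5]=3,scc[6]=4)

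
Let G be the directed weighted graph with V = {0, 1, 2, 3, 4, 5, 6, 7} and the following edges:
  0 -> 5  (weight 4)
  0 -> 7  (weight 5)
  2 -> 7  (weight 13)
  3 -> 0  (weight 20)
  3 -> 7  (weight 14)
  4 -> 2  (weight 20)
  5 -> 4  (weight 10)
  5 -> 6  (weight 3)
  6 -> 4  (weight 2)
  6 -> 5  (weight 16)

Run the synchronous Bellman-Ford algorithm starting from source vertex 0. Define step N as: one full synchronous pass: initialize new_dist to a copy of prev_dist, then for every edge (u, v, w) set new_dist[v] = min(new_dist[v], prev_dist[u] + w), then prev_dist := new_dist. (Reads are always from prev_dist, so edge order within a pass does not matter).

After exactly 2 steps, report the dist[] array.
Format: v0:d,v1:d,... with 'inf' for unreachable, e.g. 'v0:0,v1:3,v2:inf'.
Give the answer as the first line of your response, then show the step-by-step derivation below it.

v0:0,v1:inf,v2:inf,v3:inf,v4:14,v5:4,v6:7,v7:5

step 1: dist = v0:0,v1:inf,v2:inf,v3:inf,v4:inf,v5:4,v6:inf,v7:5
step 2: dist = v0:0,v1:inf,v2:inf,v3:inf,v4:14,v5:4,v6:7,v7:5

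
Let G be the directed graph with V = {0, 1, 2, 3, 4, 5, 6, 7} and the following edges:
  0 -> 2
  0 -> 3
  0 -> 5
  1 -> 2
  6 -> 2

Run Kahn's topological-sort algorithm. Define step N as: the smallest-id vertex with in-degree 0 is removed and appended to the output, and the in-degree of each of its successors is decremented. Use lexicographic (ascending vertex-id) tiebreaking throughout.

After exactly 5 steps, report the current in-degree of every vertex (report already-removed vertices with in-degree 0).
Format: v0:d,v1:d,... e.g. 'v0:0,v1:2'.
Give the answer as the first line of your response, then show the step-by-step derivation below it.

v0:0,v1:0,v2:1,v3:0,v4:0,v5:0,v6:0,v7:0

step 1: output 0; order=[0]; indeg=(0,0,2,0,0,0,0,0)
step 2: output 1; order=[0,1]; indeg=(0,0,1,0,0,0,0,0)
step 3: output 3; order=[0,1,3]; indeg=(0,0,1,0,0,0,0,0)
step 4: output 4; order=[0,1,3,4]; indeg=(0,0,1,0,0,0,0,0)
step 5: output 5; order=[0,1,3,4,5]; indeg=(0,0,1,0,0,0,0,0)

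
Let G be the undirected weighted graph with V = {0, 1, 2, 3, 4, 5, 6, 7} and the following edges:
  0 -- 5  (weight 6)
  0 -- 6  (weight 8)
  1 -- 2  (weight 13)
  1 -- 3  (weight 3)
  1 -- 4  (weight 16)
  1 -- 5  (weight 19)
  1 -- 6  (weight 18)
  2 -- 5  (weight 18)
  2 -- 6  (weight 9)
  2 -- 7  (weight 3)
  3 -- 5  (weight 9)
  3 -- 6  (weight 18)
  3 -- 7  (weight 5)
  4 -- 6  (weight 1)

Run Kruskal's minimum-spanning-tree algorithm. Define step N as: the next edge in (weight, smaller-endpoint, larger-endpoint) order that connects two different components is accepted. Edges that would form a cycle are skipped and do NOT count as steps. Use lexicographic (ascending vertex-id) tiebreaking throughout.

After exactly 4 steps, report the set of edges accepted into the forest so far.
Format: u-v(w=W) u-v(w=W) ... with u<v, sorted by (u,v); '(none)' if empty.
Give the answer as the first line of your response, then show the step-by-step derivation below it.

1-3(w=3) 2-7(w=3) 3-7(w=5) 4-6(w=1)

step 1: add edge 4-6 (w=1); MST = {4-6(w=1)}
step 2: add edge 1-3 (w=3); MST = {1-3(w=3) 4-6(w=1)}
step 3: add edge 2-7 (w=3); MST = {1-3(w=3) 2-7(w=3) 4-6(w=1)}
step 4: add edge 3-7 (w=5); MST = {1-3(w=3) 2-7(w=3) 3-7(w=5) 4-6(w=1)}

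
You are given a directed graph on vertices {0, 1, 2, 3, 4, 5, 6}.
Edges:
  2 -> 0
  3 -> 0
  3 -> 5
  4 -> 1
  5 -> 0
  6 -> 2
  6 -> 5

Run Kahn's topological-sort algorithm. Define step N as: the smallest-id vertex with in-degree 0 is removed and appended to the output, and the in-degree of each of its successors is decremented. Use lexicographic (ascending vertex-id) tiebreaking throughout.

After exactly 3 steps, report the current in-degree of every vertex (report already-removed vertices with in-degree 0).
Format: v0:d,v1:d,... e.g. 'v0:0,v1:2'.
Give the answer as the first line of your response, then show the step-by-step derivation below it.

v0:2,v1:0,v2:1,v3:0,v4:0,v5:1,v6:0

step 1: output 3; order=[3]; indeg=(2,1,1,0,0,1,0)
step 2: output 4; order=[3,4]; indeg=(2,0,1,0,0,1,0)
step 3: output 1; order=[3,4,1]; indeg=(2,0,1,0,0,1,0)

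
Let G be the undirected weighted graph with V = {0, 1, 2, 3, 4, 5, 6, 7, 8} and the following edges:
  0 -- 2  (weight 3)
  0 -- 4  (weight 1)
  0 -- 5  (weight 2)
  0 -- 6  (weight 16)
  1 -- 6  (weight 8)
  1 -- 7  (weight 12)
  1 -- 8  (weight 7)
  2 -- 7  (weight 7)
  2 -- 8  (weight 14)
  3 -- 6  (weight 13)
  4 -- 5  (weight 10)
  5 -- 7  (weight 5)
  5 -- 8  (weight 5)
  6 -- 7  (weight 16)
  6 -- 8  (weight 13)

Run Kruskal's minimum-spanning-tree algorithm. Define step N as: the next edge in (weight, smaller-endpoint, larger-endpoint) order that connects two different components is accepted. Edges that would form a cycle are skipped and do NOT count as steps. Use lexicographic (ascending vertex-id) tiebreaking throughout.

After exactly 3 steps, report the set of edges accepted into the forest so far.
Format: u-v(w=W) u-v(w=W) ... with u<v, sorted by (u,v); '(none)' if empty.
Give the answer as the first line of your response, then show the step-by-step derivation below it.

0-2(w=3) 0-4(w=1) 0-5(w=2)

step 1: add edge 0-4 (w=1); MST = {0-4(w=1)}
step 2: add edge 0-5 (w=2); MST = {0-4(w=1) 0-5(w=2)}
step 3: add edge 0-2 (w=3); MST = {0-2(w=3) 0-4(w=1) 0-5(w=2)}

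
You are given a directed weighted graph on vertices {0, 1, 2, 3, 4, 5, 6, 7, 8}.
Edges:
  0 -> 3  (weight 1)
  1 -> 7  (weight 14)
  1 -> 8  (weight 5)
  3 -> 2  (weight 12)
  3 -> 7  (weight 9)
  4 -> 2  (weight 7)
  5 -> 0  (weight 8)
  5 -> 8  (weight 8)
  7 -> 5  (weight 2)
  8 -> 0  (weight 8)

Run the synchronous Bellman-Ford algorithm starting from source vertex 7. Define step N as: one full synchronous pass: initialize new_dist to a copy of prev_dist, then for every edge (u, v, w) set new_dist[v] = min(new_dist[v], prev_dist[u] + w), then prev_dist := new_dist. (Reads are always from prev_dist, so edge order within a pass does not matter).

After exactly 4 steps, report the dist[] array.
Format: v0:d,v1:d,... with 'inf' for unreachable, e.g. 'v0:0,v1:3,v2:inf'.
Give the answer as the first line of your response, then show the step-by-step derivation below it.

v0:10,v1:inf,v2:23,v3:11,v4:inf,v5:2,v6:inf,v7:0,v8:10

step 1: dist = v0:inf,v1:inf,v2:inf,v3:inf,v4:inf,v5:2,v6:inf,v7:0,v8:inf
step 2: dist = v0:10,v1:inf,v2:inf,v3:inf,v4:inf,v5:2,v6:inf,v7:0,v8:10
step 3: dist = v0:10,v1:inf,v2:inf,v3:11,v4:inf,v5:2,v6:inf,v7:0,v8:10
step 4: dist = v0:10,v1:inf,v2:23,v3:11,v4:inf,v5:2,v6:inf,v7:0,v8:10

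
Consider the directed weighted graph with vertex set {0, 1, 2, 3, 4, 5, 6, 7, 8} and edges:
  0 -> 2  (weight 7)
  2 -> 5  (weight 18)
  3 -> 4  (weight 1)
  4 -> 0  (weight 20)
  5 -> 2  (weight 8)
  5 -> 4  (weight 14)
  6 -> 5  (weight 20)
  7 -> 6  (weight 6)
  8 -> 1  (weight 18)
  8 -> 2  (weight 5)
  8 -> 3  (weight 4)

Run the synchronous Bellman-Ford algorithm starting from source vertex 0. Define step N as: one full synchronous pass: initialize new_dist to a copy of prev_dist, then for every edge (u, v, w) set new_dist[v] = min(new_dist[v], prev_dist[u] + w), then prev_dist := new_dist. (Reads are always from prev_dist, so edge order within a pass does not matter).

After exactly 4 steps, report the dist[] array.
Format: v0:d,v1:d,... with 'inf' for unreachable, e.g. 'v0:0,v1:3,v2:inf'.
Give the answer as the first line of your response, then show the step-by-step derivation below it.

v0:0,v1:inf,v2:7,v3:inf,v4:39,v5:25,v6:inf,v7:inf,v8:inf

step 1: dist = v0:0,v1:inf,v2:7,v3:inf,v4:inf,v5:inf,v6:inf,v7:inf,v8:inf
step 2: dist = v0:0,v1:inf,v2:7,v3:inf,v4:inf,v5:25,v6:inf,v7:inf,v8:inf
step 3: dist = v0:0,v1:inf,v2:7,v3:inf,v4:39,v5:25,v6:inf,v7:inf,v8:inf
step 4: dist = v0:0,v1:inf,v2:7,v3:inf,v4:39,v5:25,v6:inf,v7:inf,v8:inf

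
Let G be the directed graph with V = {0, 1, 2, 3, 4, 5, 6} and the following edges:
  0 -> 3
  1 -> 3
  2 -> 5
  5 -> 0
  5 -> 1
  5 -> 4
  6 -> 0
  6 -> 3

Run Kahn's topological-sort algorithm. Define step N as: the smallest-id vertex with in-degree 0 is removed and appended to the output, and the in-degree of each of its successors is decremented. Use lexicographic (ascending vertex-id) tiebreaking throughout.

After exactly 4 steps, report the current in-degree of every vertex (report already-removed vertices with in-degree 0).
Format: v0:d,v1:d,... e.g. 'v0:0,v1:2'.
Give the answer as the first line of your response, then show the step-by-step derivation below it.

v0:1,v1:0,v2:0,v3:2,v4:0,v5:0,v6:0

step 1: output 2; order=[2]; indeg=(2,1,0,3,1,0,0)
step 2: output 5; order=[2,5]; indeg=(1,0,0,3,0,0,0)
step 3: output 1; order=[2,5,1]; indeg=(1,0,0,2,0,0,0)
step 4: output 4; order=[2,5,1,4]; indeg=(1,0,0,2,0,0,0)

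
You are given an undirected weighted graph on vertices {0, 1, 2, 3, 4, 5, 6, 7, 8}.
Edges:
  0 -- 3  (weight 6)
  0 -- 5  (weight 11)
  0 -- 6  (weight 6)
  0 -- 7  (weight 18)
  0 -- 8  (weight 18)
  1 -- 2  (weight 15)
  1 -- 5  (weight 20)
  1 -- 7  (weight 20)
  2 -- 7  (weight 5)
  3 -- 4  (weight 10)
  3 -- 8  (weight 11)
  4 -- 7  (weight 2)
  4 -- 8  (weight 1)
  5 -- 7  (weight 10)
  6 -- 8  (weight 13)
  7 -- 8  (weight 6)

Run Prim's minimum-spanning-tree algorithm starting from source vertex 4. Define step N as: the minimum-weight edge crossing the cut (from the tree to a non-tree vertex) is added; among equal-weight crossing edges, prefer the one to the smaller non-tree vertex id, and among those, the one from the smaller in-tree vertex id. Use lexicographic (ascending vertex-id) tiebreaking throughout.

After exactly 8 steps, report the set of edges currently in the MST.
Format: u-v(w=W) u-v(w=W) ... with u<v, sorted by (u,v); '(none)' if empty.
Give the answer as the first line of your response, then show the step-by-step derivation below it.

0-3(w=6) 0-6(w=6) 1-2(w=15) 2-7(w=5) 3-4(w=10) 4-7(w=2) 4-8(w=1) 5-7(w=10)

step 1: add edge 4-8 (w=1); MST = {4-8(w=1)}
step 2: add edge 4-7 (w=2); MST = {4-7(w=2) 4-8(w=1)}
step 3: add edge 2-7 (w=5); MST = {2-7(w=5) 4-7(w=2) 4-8(w=1)}
step 4: add edge 3-4 (w=10); MST = {2-7(w=5) 3-4(w=10) 4-7(w=2) 4-8(w=1)}
step 5: add edge 0-3 (w=6); MST = {0-3(w=6) 2-7(w=5) 3-4(w=10) 4-7(w=2) 4-8(w=1)}
step 6: add edge 0-6 (w=6); MST = {0-3(w=6) 0-6(w=6) 2-7(w=5) 3-4(w=10) 4-7(w=2) 4-8(w=1)}
step 7: add edge 5-7 (w=10); MST = {0-3(w=6) 0-6(w=6) 2-7(w=5) 3-4(w=10) 4-7(w=2) 4-8(w=1) 5-7(w=10)}
step 8: add edge 1-2 (w=15); MST = {0-3(w=6) 0-6(w=6) 1-2(w=15) 2-7(w=5) 3-4(w=10) 4-7(w=2) 4-8(w=1) 5-7(w=10)}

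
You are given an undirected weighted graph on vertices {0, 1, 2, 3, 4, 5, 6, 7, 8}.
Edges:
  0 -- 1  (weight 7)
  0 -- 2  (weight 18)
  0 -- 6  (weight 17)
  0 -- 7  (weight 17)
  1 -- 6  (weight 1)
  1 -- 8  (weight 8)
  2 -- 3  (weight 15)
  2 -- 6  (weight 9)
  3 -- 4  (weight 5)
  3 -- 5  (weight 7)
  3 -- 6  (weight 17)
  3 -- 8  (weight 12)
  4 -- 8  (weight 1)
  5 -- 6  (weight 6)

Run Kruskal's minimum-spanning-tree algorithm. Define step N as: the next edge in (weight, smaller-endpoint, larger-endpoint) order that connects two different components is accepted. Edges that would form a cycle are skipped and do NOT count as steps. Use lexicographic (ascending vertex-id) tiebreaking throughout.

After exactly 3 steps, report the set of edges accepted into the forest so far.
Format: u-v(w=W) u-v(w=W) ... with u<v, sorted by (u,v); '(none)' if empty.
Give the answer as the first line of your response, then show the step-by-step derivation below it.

1-6(w=1) 3-4(w=5) 4-8(w=1)

step 1: add edge 1-6 (w=1); MST = {1-6(w=1)}
step 2: add edge 4-8 (w=1); MST = {1-6(w=1) 4-8(w=1)}
step 3: add edge 3-4 (w=5); MST = {1-6(w=1) 3-4(w=5) 4-8(w=1)}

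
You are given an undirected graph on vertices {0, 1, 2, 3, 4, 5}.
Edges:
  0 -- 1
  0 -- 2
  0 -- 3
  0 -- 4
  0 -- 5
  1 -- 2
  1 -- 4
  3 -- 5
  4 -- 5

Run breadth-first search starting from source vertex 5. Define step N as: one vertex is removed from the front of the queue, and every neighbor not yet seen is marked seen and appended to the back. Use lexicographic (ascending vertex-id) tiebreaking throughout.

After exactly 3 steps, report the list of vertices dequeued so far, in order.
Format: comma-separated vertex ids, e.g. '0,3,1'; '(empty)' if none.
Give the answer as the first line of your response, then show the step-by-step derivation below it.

5,0,3

step 1: dequeue 5; queue=[0,3,4]; order=5
step 2: dequeue 0; queue=[3,4,1,2]; order=5,0
step 3: dequeue 3; queue=[4,1,2]; order=5,0,3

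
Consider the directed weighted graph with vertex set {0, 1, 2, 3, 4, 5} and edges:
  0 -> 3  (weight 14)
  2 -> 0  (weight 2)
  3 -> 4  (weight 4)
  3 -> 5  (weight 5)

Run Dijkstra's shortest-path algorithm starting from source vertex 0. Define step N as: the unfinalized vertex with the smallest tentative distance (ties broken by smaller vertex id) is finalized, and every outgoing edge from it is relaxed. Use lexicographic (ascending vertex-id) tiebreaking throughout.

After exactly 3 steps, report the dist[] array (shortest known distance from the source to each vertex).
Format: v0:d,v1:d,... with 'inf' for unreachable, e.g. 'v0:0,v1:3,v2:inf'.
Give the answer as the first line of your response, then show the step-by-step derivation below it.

v0:0,v1:inf,v2:inf,v3:14,v4:18,v5:19

step 1: dist = v0:0,v1:inf,v2:inf,v3:14,v4:inf,v5:inf
step 2: dist = v0:0,v1:inf,v2:inf,v3:14,v4:18,v5:19
step 3: dist = v0:0,v1:inf,v2:inf,v3:14,v4:18,v5:19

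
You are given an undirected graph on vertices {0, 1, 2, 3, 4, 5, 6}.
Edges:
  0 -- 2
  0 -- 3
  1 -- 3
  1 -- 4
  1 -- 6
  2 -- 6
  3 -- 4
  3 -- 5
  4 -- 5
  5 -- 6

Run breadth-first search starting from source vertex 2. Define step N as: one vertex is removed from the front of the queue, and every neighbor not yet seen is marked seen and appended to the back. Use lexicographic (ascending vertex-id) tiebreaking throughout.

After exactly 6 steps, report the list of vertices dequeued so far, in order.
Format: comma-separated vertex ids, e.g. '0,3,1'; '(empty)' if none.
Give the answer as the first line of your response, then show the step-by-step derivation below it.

2,0,6,3,1,5

step 1: dequeue 2; queue=[0,6]; order=2
step 2: dequeue 0; queue=[6,3]; order=2,0
step 3: dequeue 6; queue=[3,1,5]; order=2,0,6
step 4: dequeue 3; queue=[1,5,4]; order=2,0,6,3
step 5: dequeue 1; queue=[5,4]; order=2,0,6,3,1
step 6: dequeue 5; queue=[4]; order=2,0,6,3,1,5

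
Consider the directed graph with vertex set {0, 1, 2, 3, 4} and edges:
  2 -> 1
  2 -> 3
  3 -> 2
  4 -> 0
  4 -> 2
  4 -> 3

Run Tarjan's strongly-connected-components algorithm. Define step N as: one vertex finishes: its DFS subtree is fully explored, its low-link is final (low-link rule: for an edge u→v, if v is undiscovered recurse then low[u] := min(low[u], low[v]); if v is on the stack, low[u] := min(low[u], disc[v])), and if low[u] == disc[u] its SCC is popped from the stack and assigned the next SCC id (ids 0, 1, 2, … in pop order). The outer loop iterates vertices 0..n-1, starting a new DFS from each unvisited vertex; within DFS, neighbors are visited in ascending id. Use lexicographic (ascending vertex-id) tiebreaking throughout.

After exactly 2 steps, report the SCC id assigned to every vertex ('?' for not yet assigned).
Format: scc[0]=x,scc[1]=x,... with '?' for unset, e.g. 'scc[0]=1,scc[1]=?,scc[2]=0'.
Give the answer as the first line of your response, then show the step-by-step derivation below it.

scc[0]=0,scc[1]=1,scc[2]=?,scc[3]=?,scc[4]=?

step 1: low=(low[0]=0,low[1]=?,low[2]=?,low[3]=?,low[4]=?); scc=(scc[0]=0,scc[1]=?,scc[2]=?,scc[3]=?,scc[4]=?)
step 2: low=(low[0]=0,low[1]=1,low[2]=?,low[3]=?,low[4]=?); scc=(scc[0]=0,scc[1]=1,scc[2]=?,scc[3]=?,scc[4]=?)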